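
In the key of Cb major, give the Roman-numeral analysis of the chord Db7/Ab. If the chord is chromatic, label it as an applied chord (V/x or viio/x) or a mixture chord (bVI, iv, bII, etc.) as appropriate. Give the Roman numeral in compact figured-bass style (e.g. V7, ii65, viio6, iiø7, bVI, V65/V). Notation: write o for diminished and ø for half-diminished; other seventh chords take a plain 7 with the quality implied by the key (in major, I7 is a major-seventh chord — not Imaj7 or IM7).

V43/V

Stacked in thirds the chord is Db-F-Ab-Cb: a dominant seventh chord on Db.
Db is not a diatonic chord root with this quality in Cb major, but it lies a perfect fifth above Gb (V), so the chord functions as an applied dominant of V.
With Ab in the bass the chord is in second inversion, so the figured bass is 43.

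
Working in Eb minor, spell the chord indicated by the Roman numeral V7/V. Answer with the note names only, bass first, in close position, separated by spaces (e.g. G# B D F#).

F A C Eb

V7/V is a secondary dominant — the dominant seventh of V. V in Eb minor is Bb, so the applied chord's root is F, a perfect fifth above.
Building a dominant seventh chord on F gives F-A-C-Eb.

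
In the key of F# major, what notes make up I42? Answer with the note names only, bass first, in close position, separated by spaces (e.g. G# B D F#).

In F# major, scale degree 1 is F#, and the diatonic chord built there is a major seventh chord.
Stacking thirds from F# gives F#-A#-C#-E#.
With the 42 figure the chord is in third inversion; from the bass E# upward in close position it reads E#-F#-A#-C#.

E# F# A# C#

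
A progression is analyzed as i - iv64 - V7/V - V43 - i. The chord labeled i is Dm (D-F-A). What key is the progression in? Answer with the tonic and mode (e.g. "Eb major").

The chord Dm is a minor triad rooted on D; its label is i.
If D is scale degree 1 and the mode makes that degree carry a minor triad, the tonic is D and the mode is minor.

D minor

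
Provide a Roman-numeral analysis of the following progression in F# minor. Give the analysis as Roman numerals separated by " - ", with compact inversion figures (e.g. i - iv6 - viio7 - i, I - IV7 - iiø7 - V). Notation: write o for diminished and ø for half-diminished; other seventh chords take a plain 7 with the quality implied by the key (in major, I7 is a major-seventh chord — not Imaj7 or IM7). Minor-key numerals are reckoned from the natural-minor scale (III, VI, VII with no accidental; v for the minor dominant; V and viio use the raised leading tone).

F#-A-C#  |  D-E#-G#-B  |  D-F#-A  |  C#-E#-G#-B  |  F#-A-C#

F#-A-C#: root F# is the tonic; minor triad there is i.
D-E#-G#-B: root E# is the leading tone; fully diminished seventh chord there is viio42.
D-F#-A: major triad on D = scale degree 6 → VI.
C#-E#-G#-B has root C#, degree 5 in F# minor, so V7.
F#-A-C# has root F#, degree 1 in F# minor, so i.

i - viio42 - VI - V7 - i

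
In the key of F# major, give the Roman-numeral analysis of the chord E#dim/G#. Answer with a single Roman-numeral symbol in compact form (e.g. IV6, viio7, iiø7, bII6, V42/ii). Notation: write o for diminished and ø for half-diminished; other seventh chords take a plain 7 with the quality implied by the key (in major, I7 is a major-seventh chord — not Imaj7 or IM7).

The pitches E#-G#-B form a diminished triad rooted on E#.
E# is scale degree 7 in F# major, and a diminished triad on that degree is written viio.
With G# in the bass the chord is in first inversion, so the figured bass is 6.

viio6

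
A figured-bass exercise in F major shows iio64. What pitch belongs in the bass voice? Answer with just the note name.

Db

iio in F major has root G; the chord is G-Bb-Db.
The figure 64 means second inversion — the fifth is in the bass.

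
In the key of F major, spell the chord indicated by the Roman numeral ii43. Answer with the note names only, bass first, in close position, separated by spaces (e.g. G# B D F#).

D F G Bb

In F major, scale degree 2 is G, and the diatonic chord built there is a minor seventh chord.
That chord is spelled G-Bb-D-F.
The figured bass 43 indicates second inversion, placing the fifth (D) in the bass: D-F-G-Bb.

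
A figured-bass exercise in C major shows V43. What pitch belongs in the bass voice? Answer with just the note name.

D

V in C major has root G; the chord is G-B-D-F.
The figure 43 means second inversion — the fifth is in the bass.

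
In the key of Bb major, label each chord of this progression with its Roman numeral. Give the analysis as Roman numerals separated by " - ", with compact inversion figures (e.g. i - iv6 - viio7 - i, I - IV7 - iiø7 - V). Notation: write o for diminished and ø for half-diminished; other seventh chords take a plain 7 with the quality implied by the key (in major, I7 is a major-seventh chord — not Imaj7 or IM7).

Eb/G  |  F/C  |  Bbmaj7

IV6 - V64 - I7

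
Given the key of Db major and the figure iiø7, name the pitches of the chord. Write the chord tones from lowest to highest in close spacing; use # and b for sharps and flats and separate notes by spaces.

Eb Gb Bbb Db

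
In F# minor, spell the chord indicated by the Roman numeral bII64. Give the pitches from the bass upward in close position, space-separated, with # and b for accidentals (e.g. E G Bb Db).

bII64 is the Neapolitan chord — a major triad on the lowered second degree. In F# minor that root is G.
So the chord is G-B-D.
The figured bass 64 indicates second inversion, placing the fifth (D) in the bass: D-G-B.

D G B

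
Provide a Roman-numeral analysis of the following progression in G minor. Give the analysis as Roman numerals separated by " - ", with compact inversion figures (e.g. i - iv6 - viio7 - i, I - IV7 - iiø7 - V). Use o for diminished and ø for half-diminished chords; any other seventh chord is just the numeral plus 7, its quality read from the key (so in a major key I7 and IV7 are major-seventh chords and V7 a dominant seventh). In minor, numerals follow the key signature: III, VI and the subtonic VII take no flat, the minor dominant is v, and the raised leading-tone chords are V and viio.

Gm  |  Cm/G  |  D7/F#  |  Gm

Gm: minor triad on G = scale degree 1 → i.
Cm/G: minor triad on C = scale degree 4 → iv64.
D7/F#: root D is the dominant; dominant seventh chord there is V65.
Gm: root G is the tonic; minor triad there is i.

i - iv64 - V65 - i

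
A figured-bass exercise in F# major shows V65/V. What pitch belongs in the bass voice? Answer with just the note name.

B#

The applied chord V65/V is rooted on G#: G#-B#-D#-F#.
The figure 65 means first inversion — the third is in the bass.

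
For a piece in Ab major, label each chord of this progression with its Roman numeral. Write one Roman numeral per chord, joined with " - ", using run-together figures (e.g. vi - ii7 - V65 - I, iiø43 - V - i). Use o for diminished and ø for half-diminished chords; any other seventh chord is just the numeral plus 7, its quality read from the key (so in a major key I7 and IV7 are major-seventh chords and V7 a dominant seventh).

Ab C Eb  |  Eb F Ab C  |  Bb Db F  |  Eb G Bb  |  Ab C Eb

I - vi42 - ii - V - I

Ab-C-Eb: major triad on Ab = scale degree 1 → I.
Eb-F-Ab-C: minor seventh chord on F = scale degree 6 → vi42.
Bb-Db-F has root Bb, degree 2 in Ab major, so ii.
Eb-G-Bb: root Eb is the dominant; major triad there is V.
Ab-C-Eb: major triad on Ab = scale degree 1 → I.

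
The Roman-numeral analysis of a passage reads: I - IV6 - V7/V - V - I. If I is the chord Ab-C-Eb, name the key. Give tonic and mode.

Ab major

The anchor chord is a major triad on Ab, labeled I.
If Ab is scale degree 1 and the mode makes that degree carry a major triad, the tonic is Ab and the mode is major.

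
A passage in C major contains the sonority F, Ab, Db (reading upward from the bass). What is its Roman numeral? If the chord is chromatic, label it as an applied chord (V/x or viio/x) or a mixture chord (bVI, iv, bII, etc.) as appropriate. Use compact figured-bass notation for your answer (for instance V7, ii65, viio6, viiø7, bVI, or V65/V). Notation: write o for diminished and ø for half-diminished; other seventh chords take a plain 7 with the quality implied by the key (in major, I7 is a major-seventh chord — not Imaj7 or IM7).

bII6

The pitches Db-F-Ab form a major triad rooted on Db.
Db is the lowered second degree of C major (diatonic 2 would be D). This is the Neapolitan sixth — a major triad on the lowered second degree, here in its customary first inversion.
With F in the bass the chord is in first inversion, so the figured bass is 6.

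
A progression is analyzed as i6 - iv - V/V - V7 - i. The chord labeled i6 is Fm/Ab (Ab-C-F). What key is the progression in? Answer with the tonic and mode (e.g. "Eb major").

The anchor chord is a minor triad on F, labeled i6.
If F is scale degree 1 and the mode makes that degree carry a minor triad, the tonic is F and the mode is minor.

F minor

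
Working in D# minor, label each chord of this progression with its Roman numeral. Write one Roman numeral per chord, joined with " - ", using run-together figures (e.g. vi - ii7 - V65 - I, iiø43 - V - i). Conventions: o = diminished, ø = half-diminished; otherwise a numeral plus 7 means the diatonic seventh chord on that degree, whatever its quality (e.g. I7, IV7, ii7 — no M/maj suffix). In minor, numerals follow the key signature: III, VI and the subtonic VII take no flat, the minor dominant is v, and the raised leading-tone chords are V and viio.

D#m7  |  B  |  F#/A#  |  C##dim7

D#m7 has root D#, degree 1 in D# minor, so i7.
B has root B, degree 6 in D# minor, so VI.
F#/A#: major triad on F# = scale degree 3 → III6.
C##dim7: fully diminished seventh chord on C## = scale degree 7 → viio7.

i7 - VI - III6 - viio7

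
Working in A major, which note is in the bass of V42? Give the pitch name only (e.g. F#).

D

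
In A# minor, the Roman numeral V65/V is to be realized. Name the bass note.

D##

The applied chord V65/V is rooted on B#: B#-D##-F##-A#.
The figure 65 means first inversion — the third is in the bass.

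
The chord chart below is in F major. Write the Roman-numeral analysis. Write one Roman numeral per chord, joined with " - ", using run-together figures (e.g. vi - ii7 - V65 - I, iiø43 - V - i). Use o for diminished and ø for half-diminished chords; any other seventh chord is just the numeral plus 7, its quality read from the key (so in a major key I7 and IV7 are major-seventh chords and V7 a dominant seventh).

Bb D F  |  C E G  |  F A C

Bb-D-F: root Bb is the subdominant; major triad there is IV.
C-E-G: root C is the dominant; major triad there is V.
F-A-C: root F is the tonic; major triad there is I.

IV - V - I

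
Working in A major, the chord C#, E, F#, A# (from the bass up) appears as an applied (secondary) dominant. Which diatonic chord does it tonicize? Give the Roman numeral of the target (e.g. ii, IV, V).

The chord is a dominant seventh chord on F#.
A dominant resolves down a perfect fifth: F# → B. In A major, B is scale degree 2, i.e. ii.

ii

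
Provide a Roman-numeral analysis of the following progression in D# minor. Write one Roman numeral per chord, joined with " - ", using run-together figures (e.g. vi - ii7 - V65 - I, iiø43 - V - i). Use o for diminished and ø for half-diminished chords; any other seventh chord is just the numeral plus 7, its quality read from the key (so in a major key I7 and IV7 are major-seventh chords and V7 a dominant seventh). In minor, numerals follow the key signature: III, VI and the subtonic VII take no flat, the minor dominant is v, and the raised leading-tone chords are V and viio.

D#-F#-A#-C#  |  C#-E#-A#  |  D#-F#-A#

i7 - v6 - i

D#-F#-A#-C#: minor seventh chord on D# = scale degree 1 → i7.
C#-E#-A#: root A# is the dominant; minor triad there is v6.
D#-F#-A#: minor triad on D# = scale degree 1 → i.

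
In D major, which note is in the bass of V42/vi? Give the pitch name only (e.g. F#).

E

The applied chord V42/vi is rooted on F#: F#-A#-C#-E.
The figure 42 means third inversion — the seventh is in the bass.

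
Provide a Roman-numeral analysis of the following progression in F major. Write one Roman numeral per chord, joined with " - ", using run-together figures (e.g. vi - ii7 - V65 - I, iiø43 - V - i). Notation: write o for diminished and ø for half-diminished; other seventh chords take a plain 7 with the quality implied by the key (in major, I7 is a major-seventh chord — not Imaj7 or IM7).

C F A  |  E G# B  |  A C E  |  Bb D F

I64 - V/iii - iii - IV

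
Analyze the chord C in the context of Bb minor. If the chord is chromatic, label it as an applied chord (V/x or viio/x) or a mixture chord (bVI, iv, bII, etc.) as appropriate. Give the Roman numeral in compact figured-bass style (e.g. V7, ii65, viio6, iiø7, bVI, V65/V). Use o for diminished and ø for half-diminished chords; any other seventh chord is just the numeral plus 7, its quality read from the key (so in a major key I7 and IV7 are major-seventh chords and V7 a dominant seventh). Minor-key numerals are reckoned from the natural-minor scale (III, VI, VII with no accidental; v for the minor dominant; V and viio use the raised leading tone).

V/V

The pitches C-E-G form a major triad rooted on C.
C is not a diatonic chord root with this quality in Bb minor, but it lies a perfect fifth above F (V), so the chord functions as an applied dominant of V.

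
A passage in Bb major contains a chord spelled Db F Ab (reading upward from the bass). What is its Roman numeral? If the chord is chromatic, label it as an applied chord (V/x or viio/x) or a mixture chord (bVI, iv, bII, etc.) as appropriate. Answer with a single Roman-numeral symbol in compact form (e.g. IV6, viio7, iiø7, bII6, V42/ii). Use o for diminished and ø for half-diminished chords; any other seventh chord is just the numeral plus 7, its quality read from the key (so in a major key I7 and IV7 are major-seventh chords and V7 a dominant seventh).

bIII

The pitches Db-F-Ab form a major triad rooted on Db.
Db is the lowered third degree of Bb major (diatonic 3 would be D). This is a major triad on the lowered third degree, borrowed from the parallel minor.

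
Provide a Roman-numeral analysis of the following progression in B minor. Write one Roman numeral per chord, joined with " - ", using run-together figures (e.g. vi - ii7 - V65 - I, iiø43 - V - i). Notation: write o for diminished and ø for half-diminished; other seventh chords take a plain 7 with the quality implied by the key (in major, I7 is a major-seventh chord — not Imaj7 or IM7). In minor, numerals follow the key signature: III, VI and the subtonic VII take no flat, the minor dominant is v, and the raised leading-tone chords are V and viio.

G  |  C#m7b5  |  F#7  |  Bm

VI - iiø7 - V7 - i

G: major triad on G = scale degree 6 → VI.
C#m7b5: half-diminished seventh chord on C# = scale degree 2 → iiø7.
F#7 has root F#, degree 5 in B minor, so V7.
Bm has root B, degree 1 in B minor, so i.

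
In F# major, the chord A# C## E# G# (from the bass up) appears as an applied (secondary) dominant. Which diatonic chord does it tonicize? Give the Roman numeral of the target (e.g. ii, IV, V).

The chord is a dominant seventh chord on A#.
A dominant resolves down a perfect fifth: A# → D#. In F# major, D# is scale degree 6, i.e. vi.

vi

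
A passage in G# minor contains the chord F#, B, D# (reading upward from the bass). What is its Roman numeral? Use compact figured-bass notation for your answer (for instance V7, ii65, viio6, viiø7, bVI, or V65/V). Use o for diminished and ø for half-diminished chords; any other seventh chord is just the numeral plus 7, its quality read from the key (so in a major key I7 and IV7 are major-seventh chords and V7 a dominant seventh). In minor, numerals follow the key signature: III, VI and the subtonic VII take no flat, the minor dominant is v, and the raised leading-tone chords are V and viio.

The pitches B-D#-F# form a major triad rooted on B.
In G# minor, B is the mediant; the diatonic major triad there is III.
With F# in the bass the chord is in second inversion, so the figured bass is 64.

III64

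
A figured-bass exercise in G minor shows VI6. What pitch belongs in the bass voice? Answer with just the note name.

G

VI in G minor has root Eb; the chord is Eb-G-Bb.
The figure 6 means first inversion — the third is in the bass.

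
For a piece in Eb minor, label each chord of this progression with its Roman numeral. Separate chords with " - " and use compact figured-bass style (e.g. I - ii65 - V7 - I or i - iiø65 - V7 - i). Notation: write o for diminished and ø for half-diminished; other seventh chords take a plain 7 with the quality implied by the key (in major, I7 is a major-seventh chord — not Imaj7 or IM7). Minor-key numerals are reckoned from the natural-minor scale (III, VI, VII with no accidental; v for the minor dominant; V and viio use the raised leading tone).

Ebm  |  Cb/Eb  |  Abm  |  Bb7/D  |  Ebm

i - VI6 - iv - V65 - i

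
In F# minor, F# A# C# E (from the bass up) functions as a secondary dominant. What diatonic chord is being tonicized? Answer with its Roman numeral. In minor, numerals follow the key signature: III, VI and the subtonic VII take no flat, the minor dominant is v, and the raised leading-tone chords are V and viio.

iv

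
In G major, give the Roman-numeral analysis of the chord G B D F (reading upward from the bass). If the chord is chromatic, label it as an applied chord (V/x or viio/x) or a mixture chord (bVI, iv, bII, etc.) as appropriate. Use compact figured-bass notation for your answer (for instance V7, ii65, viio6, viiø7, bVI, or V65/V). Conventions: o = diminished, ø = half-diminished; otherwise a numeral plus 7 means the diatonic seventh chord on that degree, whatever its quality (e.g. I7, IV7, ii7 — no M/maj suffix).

V7/IV

Stacked in thirds the chord is G-B-D-F: a dominant seventh chord on G.
G is not a diatonic chord root with this quality in G major, but it lies a perfect fifth above C (IV), so the chord functions as an applied dominant of IV.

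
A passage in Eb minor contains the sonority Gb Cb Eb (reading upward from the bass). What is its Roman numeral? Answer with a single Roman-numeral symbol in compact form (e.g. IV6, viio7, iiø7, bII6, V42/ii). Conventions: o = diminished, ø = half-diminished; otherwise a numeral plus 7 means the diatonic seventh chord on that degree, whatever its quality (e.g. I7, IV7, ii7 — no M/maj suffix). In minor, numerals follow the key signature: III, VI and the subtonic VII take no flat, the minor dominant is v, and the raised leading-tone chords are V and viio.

The pitches Cb-Eb-Gb form a major triad rooted on Cb.
In Eb minor, Cb is the submediant; the diatonic major triad there is VI.
With Gb in the bass the chord is in second inversion, so the figured bass is 64.

VI64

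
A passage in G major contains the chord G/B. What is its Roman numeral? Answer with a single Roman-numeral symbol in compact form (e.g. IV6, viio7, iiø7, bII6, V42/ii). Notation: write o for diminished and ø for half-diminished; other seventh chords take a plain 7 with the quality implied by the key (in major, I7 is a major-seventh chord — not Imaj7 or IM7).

The pitches G-B-D form a major triad rooted on G.
In G major, G is the tonic; the diatonic major triad there is I.
With B in the bass the chord is in first inversion, so the figured bass is 6.

I6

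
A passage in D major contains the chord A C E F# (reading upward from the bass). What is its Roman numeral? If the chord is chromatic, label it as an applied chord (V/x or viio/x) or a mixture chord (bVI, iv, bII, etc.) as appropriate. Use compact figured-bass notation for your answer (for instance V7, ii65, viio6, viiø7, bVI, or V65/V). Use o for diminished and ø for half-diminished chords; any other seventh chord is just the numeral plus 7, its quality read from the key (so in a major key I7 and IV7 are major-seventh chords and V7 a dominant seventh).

viiø65/IV

The pitches F#-A-C-E form a half-diminished seventh chord rooted on F#.
F# sits a half step below G (IV in D major); a diminished chord there is the applied leading-tone chord of IV.
With A in the bass the chord is in first inversion, so the figured bass is 65.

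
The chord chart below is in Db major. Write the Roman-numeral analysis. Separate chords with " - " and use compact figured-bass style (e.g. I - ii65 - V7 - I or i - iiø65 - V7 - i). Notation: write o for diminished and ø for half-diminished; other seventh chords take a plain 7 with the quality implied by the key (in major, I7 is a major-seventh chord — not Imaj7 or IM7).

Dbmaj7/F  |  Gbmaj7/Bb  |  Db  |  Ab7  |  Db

Dbmaj7/F has root Db, degree 1 in Db major, so I65.
Gbmaj7/Bb: major seventh chord on Gb = scale degree 4 → IV65.
Db: major triad on Db = scale degree 1 → I.
Ab7: root Ab is the dominant; dominant seventh chord there is V7.
Db has root Db, degree 1 in Db major, so I.

I65 - IV65 - I - V7 - I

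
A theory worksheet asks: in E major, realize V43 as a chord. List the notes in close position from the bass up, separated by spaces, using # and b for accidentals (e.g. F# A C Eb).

F# A B D#

In E major, the fifth degree is B, and the diatonic chord built there is a dominant seventh chord.
Stacking thirds from B gives B-D#-F#-A.
With the 43 figure the chord is in second inversion; from the bass F# upward in close position it reads F#-A-B-D#.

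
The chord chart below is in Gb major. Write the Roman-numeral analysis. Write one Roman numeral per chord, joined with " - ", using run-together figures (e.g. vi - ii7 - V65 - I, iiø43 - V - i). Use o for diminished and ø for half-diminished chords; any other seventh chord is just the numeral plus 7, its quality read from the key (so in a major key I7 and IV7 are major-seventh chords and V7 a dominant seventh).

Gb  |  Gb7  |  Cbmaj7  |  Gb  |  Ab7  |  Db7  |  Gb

Gb: root Gb is the tonic; major triad there is I.
Gb7 is the secondary dominant of IV (dominant seventh chord on Gb): V7/IV.
Cbmaj7: major seventh chord on Cb = scale degree 4 → IV7.
Gb has root Gb, degree 1 in Gb major, so I.
Ab7: a dominant seventh chord on Ab, the applied dominant of V → V7/V.
Db7: root Db is the dominant; dominant seventh chord there is V7.
Gb: major triad on Gb = scale degree 1 → I.

I - V7/IV - IV7 - I - V7/V - V7 - I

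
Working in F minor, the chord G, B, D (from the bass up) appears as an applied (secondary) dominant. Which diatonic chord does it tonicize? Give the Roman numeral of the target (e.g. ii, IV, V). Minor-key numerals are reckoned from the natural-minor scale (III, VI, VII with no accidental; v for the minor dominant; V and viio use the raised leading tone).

V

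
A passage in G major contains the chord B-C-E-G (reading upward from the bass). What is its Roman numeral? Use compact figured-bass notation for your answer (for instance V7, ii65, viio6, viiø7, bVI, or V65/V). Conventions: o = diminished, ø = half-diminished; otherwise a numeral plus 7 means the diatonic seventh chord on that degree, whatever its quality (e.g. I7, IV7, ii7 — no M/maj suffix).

IV42

Stacked in thirds the chord is C-E-G-B: a major seventh chord on C.
In G major, C is the subdominant; the diatonic major seventh chord there is IV7.
With B in the bass the chord is in third inversion, so the figured bass is 42.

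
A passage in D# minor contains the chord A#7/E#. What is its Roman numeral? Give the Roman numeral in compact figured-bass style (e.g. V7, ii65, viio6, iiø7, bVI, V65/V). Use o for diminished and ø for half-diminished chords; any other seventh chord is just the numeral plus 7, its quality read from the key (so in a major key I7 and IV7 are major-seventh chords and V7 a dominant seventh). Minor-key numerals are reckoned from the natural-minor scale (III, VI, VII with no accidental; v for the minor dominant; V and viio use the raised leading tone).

The pitches A#-C##-E#-G# form a dominant seventh chord rooted on A#.
In D# minor, A# is the dominant; the diatonic dominant seventh chord there is V7.
With E# in the bass the chord is in second inversion, so the figured bass is 43.

V43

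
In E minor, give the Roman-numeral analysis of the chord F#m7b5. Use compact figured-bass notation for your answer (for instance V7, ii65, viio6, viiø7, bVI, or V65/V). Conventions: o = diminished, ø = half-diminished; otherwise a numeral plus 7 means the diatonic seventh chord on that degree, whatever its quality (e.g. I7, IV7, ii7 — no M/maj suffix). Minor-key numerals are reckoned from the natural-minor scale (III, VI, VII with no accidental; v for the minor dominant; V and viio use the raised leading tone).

The pitches F#-A-C-E form a half-diminished seventh chord rooted on F#.
In E minor, F# is the supertonic; the diatonic half-diminished seventh chord there is iiø7.

iiø7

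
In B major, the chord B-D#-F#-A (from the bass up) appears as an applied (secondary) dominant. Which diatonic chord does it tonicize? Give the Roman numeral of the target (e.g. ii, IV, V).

The chord is a dominant seventh chord on B.
A dominant resolves down a perfect fifth: B → E. In B major, E is scale degree 4, i.e. IV.

IV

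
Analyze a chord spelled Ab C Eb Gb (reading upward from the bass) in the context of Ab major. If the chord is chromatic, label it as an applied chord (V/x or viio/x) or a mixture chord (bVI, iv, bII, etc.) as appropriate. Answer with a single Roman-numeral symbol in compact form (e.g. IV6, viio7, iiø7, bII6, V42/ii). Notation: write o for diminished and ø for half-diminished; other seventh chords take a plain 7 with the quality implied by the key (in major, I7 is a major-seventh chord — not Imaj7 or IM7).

The pitches Ab-C-Eb-Gb form a dominant seventh chord rooted on Ab.
Ab is not a diatonic chord root with this quality in Ab major, but it lies a perfect fifth above Db (IV), so the chord functions as an applied dominant of IV.

V7/IV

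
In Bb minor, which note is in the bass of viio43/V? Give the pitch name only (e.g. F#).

Bb

The applied chord viio43/V is rooted on E: E-G-Bb-Db.
The figure 43 means second inversion — the fifth is in the bass.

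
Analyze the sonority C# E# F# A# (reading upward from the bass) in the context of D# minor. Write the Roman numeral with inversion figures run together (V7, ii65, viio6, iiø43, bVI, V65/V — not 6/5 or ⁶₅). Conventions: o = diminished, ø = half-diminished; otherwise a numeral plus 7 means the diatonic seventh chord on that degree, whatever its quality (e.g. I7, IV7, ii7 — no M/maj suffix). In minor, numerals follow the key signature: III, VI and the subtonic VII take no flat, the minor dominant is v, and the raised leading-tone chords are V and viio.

III43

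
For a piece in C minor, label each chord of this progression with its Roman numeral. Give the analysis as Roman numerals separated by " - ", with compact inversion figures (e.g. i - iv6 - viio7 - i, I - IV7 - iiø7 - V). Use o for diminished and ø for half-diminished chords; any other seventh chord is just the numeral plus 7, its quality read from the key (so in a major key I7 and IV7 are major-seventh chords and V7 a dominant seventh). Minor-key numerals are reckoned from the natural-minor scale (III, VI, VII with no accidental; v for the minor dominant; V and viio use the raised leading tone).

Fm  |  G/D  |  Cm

iv - V64 - i

Fm: minor triad on F = scale degree 4 → iv.
G/D: major triad on G = scale degree 5 → V64.
Cm: minor triad on C = scale degree 1 → i.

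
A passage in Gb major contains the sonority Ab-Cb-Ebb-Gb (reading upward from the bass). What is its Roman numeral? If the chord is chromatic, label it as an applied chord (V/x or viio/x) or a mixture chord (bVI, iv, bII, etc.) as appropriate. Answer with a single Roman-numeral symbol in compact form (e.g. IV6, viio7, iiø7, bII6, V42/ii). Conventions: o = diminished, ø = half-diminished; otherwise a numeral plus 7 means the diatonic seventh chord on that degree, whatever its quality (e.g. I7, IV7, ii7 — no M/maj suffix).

iiø7

Stacked in thirds the chord is Ab-Cb-Ebb-Gb: a half-diminished seventh chord on Ab.
Ab is the second degree of Gb major. This is the half-diminished supertonic seventh, borrowed from the parallel minor.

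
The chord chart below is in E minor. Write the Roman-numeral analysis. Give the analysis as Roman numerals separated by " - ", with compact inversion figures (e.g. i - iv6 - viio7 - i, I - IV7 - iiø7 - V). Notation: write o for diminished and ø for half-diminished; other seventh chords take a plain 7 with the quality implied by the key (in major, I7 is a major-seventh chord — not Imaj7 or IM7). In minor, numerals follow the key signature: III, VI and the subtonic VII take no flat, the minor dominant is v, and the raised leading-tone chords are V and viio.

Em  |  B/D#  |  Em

i - V6 - i

Em: minor triad on E = scale degree 1 → i.
B/D#: root B is the dominant; major triad there is V6.
Em: minor triad on E = scale degree 1 → i.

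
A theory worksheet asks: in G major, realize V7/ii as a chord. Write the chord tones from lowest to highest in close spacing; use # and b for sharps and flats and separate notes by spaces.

The slash means an applied dominant: we want the dominant of ii. In G major, ii is A minor, and its dominant is built on E.
Building a dominant seventh chord on E gives E-G#-B-D.

E G# B D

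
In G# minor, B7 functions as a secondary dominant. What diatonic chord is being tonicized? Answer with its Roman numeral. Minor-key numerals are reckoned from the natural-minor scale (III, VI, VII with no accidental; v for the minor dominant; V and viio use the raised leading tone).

VI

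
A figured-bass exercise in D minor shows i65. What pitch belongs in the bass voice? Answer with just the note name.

F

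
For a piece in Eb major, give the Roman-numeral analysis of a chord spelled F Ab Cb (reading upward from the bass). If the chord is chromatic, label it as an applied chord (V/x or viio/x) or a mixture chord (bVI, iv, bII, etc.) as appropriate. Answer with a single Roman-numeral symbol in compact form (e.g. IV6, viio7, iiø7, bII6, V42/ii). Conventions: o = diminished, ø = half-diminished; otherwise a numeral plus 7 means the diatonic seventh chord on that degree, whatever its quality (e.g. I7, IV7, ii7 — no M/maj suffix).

The pitches F-Ab-Cb form a diminished triad rooted on F.
F is the second degree of Eb major. This is the diminished supertonic triad, borrowed from the parallel minor.

iio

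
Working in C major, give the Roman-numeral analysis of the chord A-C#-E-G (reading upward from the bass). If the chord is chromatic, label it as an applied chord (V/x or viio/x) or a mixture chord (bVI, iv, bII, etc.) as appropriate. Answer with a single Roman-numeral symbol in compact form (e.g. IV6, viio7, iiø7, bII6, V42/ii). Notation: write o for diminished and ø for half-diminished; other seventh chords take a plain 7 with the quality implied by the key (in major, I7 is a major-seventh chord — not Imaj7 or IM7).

V7/ii

The pitches A-C#-E-G form a dominant seventh chord rooted on A.
A is not a diatonic chord root with this quality in C major, but it lies a perfect fifth above D (ii), so the chord functions as an applied dominant of ii.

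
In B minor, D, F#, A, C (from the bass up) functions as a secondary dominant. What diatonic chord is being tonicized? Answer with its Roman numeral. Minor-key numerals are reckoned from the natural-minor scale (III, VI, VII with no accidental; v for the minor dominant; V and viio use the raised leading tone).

The chord is a dominant seventh chord on D.
A dominant resolves down a perfect fifth: D → G. In B minor, G is scale degree 6, i.e. VI.

VI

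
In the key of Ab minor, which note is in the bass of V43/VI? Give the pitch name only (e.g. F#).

The applied chord V43/VI is rooted on Cb: Cb-Eb-Gb-Bbb.
The figure 43 means second inversion — the fifth is in the bass.

Gb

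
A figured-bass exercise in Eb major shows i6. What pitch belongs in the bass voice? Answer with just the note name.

i in Eb major has root Eb; the chord is Eb-Gb-Bb.
The figure 6 means first inversion — the third is in the bass.

Gb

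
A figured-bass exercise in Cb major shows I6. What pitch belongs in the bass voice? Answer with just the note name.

Eb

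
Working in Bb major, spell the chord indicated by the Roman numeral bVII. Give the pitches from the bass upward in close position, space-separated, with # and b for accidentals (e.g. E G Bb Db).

bVII is a major triad on the lowered seventh degree (the subtonic), borrowed from the parallel minor. In Bb major that root is Ab.
So the chord is Ab-C-Eb, a major triad.

Ab C Eb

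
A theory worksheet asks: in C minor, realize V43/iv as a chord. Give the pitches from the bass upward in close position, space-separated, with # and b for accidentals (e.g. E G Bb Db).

V43/iv is a secondary dominant — the dominant seventh of iv. iv in C minor is F, so the applied chord's root is C, a perfect fifth above.
Building a dominant seventh chord on C gives C-E-G-Bb.
The figured bass 43 indicates second inversion, placing the fifth (G) in the bass: G-Bb-C-E.

G Bb C E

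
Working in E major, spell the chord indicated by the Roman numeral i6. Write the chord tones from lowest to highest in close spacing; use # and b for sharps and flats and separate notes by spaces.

G B E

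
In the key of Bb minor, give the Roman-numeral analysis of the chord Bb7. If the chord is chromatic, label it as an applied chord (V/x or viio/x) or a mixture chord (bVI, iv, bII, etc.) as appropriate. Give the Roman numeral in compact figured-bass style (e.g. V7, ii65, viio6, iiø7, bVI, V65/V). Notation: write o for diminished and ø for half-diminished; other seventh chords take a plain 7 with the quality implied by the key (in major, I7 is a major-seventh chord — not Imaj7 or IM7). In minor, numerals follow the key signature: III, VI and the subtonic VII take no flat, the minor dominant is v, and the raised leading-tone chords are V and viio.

Stacked in thirds the chord is Bb-D-F-Ab: a dominant seventh chord on Bb.
Bb is not a diatonic chord root with this quality in Bb minor, but it lies a perfect fifth above Eb (iv), so the chord functions as an applied dominant of iv.

V7/iv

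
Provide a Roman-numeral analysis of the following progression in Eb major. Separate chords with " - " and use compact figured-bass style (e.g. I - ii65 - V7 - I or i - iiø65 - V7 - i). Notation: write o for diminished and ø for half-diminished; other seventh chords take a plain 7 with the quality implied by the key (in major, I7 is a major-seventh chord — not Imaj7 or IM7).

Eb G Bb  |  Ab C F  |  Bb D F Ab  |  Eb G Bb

I - ii6 - V7 - I

Eb-G-Bb has root Eb, degree 1 in Eb major, so I.
Ab-C-F: root F is the supertonic; minor triad there is ii6.
Bb-D-F-Ab: root Bb is the dominant; dominant seventh chord there is V7.
Eb-G-Bb: root Eb is the tonic; major triad there is I.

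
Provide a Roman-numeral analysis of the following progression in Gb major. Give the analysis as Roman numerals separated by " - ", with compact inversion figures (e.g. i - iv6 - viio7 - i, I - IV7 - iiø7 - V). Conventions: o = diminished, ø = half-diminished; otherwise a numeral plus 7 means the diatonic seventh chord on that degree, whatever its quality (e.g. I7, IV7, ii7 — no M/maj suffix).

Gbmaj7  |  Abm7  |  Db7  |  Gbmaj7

Gbmaj7 has root Gb, degree 1 in Gb major, so I7.
Abm7: root Ab is the supertonic; minor seventh chord there is ii7.
Db7 has root Db, degree 5 in Gb major, so V7.
Gbmaj7 has root Gb, degree 1 in Gb major, so I7.

I7 - ii7 - V7 - I7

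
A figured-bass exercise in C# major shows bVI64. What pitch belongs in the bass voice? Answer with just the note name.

E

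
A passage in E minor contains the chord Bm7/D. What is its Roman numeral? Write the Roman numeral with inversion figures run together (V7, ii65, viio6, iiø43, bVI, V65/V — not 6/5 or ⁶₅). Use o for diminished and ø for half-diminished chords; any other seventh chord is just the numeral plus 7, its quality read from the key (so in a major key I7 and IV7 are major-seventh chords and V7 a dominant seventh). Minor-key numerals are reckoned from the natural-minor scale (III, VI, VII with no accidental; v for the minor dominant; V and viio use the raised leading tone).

v65

The pitches B-D-F#-A form a minor seventh chord rooted on B.
B is scale degree 5 in E minor, and a minor seventh chord on that degree is written v7.
With D in the bass the chord is in first inversion, so the figured bass is 65.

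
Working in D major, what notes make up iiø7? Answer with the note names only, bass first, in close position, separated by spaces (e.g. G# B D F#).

Scale degree 2 in D major is E; here the chord built on it is altered to a half-diminished seventh chord. iiø7 is the half-diminished supertonic seventh, borrowed from the parallel minor.
So the chord is E-G-Bb-D.

E G Bb D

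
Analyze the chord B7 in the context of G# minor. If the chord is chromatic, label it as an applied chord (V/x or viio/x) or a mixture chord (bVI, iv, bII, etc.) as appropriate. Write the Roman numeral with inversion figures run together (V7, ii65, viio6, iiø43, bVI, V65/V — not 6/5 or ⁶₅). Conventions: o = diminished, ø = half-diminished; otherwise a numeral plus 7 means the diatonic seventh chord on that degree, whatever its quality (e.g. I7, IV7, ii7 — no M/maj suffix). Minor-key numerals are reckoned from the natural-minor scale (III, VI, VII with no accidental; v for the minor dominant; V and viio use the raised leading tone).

Stacked in thirds the chord is B-D#-F#-A: a dominant seventh chord on B.
B is not a diatonic chord root with this quality in G# minor, but it lies a perfect fifth above E (VI), so the chord functions as an applied dominant of VI.

V7/VI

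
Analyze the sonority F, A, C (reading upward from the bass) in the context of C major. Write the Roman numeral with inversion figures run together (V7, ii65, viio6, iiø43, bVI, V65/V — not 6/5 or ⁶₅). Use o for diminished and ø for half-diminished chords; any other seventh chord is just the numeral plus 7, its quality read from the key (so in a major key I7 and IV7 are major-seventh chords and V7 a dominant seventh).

IV

Stacked in thirds the chord is F-A-C: a major triad on F.
F is scale degree 4 in C major, and a major triad on that degree is written IV.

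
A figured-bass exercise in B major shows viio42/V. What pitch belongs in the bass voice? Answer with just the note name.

The applied chord viio42/V is rooted on E#: E#-G#-B-D.
The figure 42 means third inversion — the seventh is in the bass.

D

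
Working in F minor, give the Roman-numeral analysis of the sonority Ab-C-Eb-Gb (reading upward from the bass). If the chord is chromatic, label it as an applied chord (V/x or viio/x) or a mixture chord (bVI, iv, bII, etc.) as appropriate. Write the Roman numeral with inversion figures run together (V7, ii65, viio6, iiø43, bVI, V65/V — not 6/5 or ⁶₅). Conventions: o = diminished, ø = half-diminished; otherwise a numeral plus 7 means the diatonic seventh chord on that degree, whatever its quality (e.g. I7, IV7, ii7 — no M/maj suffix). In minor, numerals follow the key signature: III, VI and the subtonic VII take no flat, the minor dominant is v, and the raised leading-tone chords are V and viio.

V7/VI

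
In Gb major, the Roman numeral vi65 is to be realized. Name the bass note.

vi in Gb major has root Eb; the chord is Eb-Gb-Bb-Db.
The figure 65 means first inversion — the third is in the bass.

Gb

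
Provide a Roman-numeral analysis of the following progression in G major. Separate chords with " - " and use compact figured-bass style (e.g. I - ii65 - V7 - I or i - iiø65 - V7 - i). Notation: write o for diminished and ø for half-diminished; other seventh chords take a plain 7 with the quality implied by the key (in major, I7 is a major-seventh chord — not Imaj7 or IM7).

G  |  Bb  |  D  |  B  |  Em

G has root G, degree 1 in G major, so I.
Bb is non-diatonic — bIII, a mixture chord from G minor.
D: major triad on D = scale degree 5 → V.
B: chromatic; B is V of vi, so V/vi.
Em has root E, degree 6 in G major, so vi.

I - bIII - V - V/vi - vi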